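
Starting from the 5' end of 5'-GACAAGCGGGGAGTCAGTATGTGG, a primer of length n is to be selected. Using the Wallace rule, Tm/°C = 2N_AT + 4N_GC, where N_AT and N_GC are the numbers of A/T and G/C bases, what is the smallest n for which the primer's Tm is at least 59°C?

First 18 bases: GACAAGCGGGGAGTCAGT → Tm = 58°C (< 59°C)
First 19 bases: GACAAGCGGGGAGTCAGTA → Tm = 60°C (≥ 59°C)
Since every base adds ≥2°C, Tm only increases with n, so the threshold is first crossed at n = 19.

n = 19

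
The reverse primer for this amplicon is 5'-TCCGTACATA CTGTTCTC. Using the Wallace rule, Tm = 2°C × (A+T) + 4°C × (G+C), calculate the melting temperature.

52°C

Base counts: C=6, A=3, T=7, G=2
A+T = 10, G+C = 8
Tm = 2×10 + 4×8 = 52°C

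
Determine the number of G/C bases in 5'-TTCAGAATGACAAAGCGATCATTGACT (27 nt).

10

Scanning the sequence gives G=5, T=7, A=10, C=5.
Total G or C: 5 + 5 = 10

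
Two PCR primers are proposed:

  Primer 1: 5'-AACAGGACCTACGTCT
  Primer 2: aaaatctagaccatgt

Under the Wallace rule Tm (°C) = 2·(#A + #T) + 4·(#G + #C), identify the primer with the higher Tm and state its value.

Primer 1: A+T=8, G+C=8 → Tm = 2(8)+4(8) = 48°C
Primer 2: A+T=11, G+C=5 → Tm = 2(11)+4(5) = 42°C
48°C vs 42°C → primer 1 is higher.

Primer 1, 48°C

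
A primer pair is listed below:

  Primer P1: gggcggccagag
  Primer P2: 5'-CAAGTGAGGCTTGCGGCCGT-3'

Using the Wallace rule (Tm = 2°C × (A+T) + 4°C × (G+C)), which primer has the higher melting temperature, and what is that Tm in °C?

Primer P2, 66°C

Primer P1: A+T=2, G+C=10 → Tm = 2(2)+4(10) = 44°C
Primer P2: A+T=7, G+C=13 → Tm = 2(7)+4(13) = 66°C
44°C vs 66°C → primer P2 is higher.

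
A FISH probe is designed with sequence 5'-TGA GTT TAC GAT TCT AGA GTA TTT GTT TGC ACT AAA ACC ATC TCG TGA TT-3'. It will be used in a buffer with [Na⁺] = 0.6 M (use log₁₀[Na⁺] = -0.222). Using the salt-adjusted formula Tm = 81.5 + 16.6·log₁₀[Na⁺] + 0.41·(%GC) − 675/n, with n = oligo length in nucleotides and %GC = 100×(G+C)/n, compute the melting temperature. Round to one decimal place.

Length n = 50. C=8, A=13, G=9, T=20
G+C = 17, so %GC = 17/50 × 100 = 34%
Salt term: 16.6 × (-0.222) = -3.685
GC term: 0.41 × 34 = 13.94; length term: −675/50 = −13.5
Tm = 81.5 + (-3.685) + 13.94 − 13.5 = 78.255 → 78.3°C

78.3°C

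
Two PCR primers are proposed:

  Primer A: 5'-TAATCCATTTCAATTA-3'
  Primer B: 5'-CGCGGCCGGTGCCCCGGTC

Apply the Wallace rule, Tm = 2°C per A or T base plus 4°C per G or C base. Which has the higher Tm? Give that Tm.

Primer B, 72°C

Primer A: A+T=13, G+C=3 → Tm = 2(13)+4(3) = 38°C
Primer B: A+T=2, G+C=17 → Tm = 2(2)+4(17) = 72°C
38°C vs 72°C → primer B is higher.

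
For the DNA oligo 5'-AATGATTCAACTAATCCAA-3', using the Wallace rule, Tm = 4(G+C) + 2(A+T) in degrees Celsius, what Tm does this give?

Counting bases: A=9, C=4, T=5, G=1
So N_AT = 14 and N_GC = 5.
Tm = 4·5 + 2·14 = 20 + 28 = 48°C

48°C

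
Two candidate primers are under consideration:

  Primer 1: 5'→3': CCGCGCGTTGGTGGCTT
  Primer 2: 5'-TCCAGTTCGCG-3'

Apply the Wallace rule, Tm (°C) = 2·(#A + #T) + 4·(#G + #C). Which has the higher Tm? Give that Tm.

Primer 1: A+T=5, G+C=12 → Tm = 2(5)+4(12) = 58°C
Primer 2: A+T=4, G+C=7 → Tm = 2(4)+4(7) = 36°C
58°C vs 36°C → primer 1 is higher.

Primer 1, 58°C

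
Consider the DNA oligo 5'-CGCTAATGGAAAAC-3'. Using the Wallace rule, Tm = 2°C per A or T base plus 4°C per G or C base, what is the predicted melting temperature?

T=2, G=3, C=3, A=6
A+T = 8, G+C = 6
Tm = 2×8 + 4×6 = 40°C

40°C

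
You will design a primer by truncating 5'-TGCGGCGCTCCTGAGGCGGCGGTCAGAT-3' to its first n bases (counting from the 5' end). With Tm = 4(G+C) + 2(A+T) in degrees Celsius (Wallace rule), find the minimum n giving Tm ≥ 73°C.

n = 21

First 20 bases: TGCGGCGCTCCTGAGGCGGC → Tm = 72°C (< 73°C)
First 21 bases: TGCGGCGCTCCTGAGGCGGCG → Tm = 76°C (≥ 73°C)
Each additional base adds 2°C (A/T) or 4°C (G/C), so Tm is non-decreasing in n; n = 21 is the first length to reach 73°C.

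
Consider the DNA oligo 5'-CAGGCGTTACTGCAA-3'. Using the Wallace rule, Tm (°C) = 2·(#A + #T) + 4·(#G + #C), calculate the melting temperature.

Scanning the sequence gives T=3, C=4, G=4, A=4.
So N_AT = 7 and N_GC = 8.
Tm = 2×7 + 4×8 = 46°C

46°C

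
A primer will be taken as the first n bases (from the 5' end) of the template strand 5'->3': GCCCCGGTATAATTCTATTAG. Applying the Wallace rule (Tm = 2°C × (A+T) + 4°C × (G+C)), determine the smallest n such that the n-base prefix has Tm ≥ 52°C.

First 17 bases: GCCCCGGTATAATTCTA → Tm = 50°C (< 52°C)
First 18 bases: GCCCCGGTATAATTCTAT → Tm = 52°C (≥ 52°C)
Since every base adds ≥2°C, Tm only increases with n, so the threshold is first crossed at n = 18.

n = 18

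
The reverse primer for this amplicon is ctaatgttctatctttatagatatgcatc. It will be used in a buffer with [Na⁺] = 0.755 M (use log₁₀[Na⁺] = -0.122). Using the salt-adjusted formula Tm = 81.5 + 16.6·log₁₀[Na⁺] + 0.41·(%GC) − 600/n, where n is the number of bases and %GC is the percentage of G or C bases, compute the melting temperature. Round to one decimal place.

Length n = 29. Counting bases: G=3, C=5, T=13, A=8
G+C = 8, so %GC = 8/29 × 100 = 27.586%
Salt term: 16.6 × (-0.122) = -2.025
GC term: 0.41 × 27.586 = 11.31; length term: −600/29 = −20.69
Tm = 81.5 + (-2.025) + 11.31 − 20.69 = 70.095 → 70.1°C

70.1°C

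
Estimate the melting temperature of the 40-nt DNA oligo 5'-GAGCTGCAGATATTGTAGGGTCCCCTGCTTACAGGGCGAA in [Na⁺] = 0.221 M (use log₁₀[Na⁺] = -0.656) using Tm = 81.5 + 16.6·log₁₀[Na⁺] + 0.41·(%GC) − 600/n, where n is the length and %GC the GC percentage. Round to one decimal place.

78.2°C

Length n = 40. Scanning the sequence gives T=9, C=9, A=9, G=13.
G+C = 22, so %GC = 22/40 × 100 = 55%
Salt term: 16.6 × (-0.656) = -10.89
GC term: 0.41 × 55 = 22.55; length term: −600/40 = −15
Tm = 81.5 + (-10.89) + 22.55 − 15 = 78.16 → 78.2°C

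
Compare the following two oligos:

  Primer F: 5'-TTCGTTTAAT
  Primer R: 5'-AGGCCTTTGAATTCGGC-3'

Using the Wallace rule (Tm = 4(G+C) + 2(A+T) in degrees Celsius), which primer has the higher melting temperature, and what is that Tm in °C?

Primer R, 52°C

Primer F: A+T=8, G+C=2 → Tm = 2(8)+4(2) = 24°C
Primer R: A+T=8, G+C=9 → Tm = 2(8)+4(9) = 52°C
24°C vs 52°C → primer R is higher.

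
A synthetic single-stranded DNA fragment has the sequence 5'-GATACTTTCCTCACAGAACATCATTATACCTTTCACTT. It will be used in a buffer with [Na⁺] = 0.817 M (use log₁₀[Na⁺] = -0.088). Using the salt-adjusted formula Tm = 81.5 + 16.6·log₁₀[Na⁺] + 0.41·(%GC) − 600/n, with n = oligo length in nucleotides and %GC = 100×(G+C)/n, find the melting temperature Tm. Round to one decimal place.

Length n = 38. Counting bases: G=2, C=11, T=14, A=11
G+C = 13, so %GC = 13/38 × 100 = 34.211%
Salt term: 16.6 × (-0.088) = -1.461
GC term: 0.41 × 34.211 = 14.027; length term: −600/38 = −15.789
Tm = 81.5 + (-1.461) + 14.027 − 15.789 = 78.277 → 78.3°C

78.3°C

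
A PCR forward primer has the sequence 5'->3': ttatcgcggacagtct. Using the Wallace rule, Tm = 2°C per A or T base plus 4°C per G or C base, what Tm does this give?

T=5, A=3, G=4, C=4
So N_AT = 8 and N_GC = 8.
Tm = 2×8 + 4×8 = 48°C

48°C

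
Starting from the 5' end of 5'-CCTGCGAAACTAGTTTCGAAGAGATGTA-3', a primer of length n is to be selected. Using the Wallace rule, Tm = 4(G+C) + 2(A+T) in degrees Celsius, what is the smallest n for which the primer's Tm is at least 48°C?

First 16 bases: CCTGCGAAACTAGTTT → Tm = 46°C (< 48°C)
First 17 bases: CCTGCGAAACTAGTTTC → Tm = 50°C (≥ 48°C)
Each additional base adds 2°C (A/T) or 4°C (G/C), so Tm is non-decreasing in n; n = 17 is the first length to reach 48°C.

n = 17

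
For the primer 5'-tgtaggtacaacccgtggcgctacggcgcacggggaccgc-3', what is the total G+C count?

28

Scanning the sequence gives A=7, C=13, G=15, T=5.
G+C = 15 + 13 = 28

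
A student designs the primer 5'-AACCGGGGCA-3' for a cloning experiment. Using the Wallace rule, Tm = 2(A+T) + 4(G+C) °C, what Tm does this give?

34°C

Scanning the sequence gives C=3, T=0, G=4, A=3.
AT pairs contribute 3, GC pairs contribute 7.
Tm = 4·7 + 2·3 = 28 + 6 = 34°C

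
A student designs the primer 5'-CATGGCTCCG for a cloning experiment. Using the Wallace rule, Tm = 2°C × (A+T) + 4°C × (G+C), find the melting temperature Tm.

Scanning the sequence gives G=3, A=1, C=4, T=2.
AT pairs contribute 3, GC pairs contribute 7.
Tm = 2(3) + 4(7) = 6 + 28 = 34°C

34°C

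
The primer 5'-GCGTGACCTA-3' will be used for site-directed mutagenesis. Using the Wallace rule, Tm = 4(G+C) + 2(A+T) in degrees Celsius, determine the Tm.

32°C

Base counts: T=2, C=3, G=3, A=2
A+T = 4, G+C = 6
Tm = 2×4 + 4×6 = 32°C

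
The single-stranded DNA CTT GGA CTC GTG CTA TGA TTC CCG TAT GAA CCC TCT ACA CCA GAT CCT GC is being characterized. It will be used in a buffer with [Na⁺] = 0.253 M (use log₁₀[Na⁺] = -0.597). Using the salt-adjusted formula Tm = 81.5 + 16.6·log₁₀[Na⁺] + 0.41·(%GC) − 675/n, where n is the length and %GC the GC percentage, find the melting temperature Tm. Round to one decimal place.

Length n = 50. G=9, A=10, C=17, T=14
G+C = 26, so %GC = 26/50 × 100 = 52%
Salt term: 16.6 × (-0.597) = -9.91
GC term: 0.41 × 52 = 21.32; length term: −675/50 = −13.5
Tm = 81.5 + (-9.91) + 21.32 − 13.5 = 79.41 → 79.4°C

79.4°C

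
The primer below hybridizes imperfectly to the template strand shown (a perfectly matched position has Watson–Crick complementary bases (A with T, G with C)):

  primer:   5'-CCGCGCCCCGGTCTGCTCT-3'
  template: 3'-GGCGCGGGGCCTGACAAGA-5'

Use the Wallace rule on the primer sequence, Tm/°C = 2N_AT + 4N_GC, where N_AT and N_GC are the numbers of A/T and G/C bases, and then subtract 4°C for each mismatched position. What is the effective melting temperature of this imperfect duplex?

Primer base counts: A=0, T=4, G=5, C=10 → A+T=4, G+C=15
Perfect-match Tm = 2(4) + 4(15) = 8 + 60 = 68°C
Mismatches (positions where the bases are not complementary): 2 (at positions 12, 16)
Effective Tm = 68 − 2×4 = 68 − 8 = 60°C

60°C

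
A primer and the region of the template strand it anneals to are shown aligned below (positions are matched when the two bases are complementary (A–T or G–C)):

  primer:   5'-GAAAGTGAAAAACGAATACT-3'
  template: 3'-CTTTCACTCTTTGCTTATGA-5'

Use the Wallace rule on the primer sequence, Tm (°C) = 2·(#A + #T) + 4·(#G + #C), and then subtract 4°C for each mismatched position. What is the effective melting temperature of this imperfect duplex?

Primer base counts: A=11, T=3, G=4, C=2 → A+T=14, G+C=6
Perfect-match Tm = 2(14) + 4(6) = 28 + 24 = 52°C
Mismatches (positions where the bases are not complementary): 1 (at position 9)
Effective Tm = 52 − 1×4 = 52 − 4 = 48°C

48°C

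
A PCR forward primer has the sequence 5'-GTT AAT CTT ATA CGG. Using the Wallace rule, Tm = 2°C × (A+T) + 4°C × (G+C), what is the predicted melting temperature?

A=4, G=3, C=2, T=6
AT pairs contribute 10, GC pairs contribute 5.
Tm = 2(10) + 4(5) = 20 + 20 = 40°C

40°C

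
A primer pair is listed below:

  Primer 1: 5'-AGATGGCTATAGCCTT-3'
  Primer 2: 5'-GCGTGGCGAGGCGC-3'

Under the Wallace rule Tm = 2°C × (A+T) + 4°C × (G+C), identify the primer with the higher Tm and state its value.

Primer 1: A+T=9, G+C=7 → Tm = 2(9)+4(7) = 46°C
Primer 2: A+T=2, G+C=12 → Tm = 2(2)+4(12) = 52°C
46°C vs 52°C → primer 2 is higher.

Primer 2, 52°C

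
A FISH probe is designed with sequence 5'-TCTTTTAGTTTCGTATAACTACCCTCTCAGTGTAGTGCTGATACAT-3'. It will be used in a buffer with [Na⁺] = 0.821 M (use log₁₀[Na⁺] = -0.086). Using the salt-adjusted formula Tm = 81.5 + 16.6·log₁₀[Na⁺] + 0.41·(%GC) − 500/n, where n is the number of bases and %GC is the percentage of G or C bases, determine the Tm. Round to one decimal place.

Length n = 46. T=19, G=7, C=10, A=10
G+C = 17, so %GC = 17/46 × 100 = 36.957%
Salt term: 16.6 × (-0.086) = -1.428
GC term: 0.41 × 36.957 = 15.152; length term: −500/46 = −10.87
Tm = 81.5 + (-1.428) + 15.152 − 10.87 = 84.354 → 84.4°C

84.4°C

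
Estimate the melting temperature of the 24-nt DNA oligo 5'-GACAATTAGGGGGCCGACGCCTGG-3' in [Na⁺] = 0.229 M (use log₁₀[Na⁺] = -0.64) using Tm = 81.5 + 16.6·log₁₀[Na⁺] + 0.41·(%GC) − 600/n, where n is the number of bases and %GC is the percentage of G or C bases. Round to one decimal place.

Length n = 24. Counting bases: G=10, T=3, C=6, A=5
G+C = 16, so %GC = 16/24 × 100 = 66.667%
Salt term: 16.6 × (-0.64) = -10.624
GC term: 0.41 × 66.667 = 27.333; length term: −600/24 = −25
Tm = 81.5 + (-10.624) + 27.333 − 25 = 73.209 → 73.2°C

73.2°C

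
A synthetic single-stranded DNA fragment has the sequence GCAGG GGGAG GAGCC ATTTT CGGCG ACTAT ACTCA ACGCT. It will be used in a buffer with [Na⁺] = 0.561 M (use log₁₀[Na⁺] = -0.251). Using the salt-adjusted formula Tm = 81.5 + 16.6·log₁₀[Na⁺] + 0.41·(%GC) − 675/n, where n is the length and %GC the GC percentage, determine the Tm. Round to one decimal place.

Length n = 40. Counting bases: G=13, A=9, C=10, T=8
G+C = 23, so %GC = 23/40 × 100 = 57.5%
Salt term: 16.6 × (-0.251) = -4.167
GC term: 0.41 × 57.5 = 23.575; length term: −675/40 = −16.875
Tm = 81.5 + (-4.167) + 23.575 − 16.875 = 84.033 → 84.0°C

84.0°C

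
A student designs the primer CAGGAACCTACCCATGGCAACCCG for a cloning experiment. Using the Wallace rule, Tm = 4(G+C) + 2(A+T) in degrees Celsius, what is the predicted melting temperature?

Counting bases: G=5, T=2, C=10, A=7
AT pairs contribute 9, GC pairs contribute 15.
Tm = 2×9 + 4×15 = 78°C

78°C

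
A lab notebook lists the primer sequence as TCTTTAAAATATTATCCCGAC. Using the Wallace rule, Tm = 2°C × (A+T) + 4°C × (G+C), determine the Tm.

54°C

Counting bases: G=1, A=7, C=5, T=8
A+T = 15, G+C = 6
Tm = 4·6 + 2·15 = 24 + 30 = 54°C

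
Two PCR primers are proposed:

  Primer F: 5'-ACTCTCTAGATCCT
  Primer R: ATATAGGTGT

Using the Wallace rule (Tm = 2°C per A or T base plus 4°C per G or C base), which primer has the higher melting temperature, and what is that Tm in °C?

Primer F: A+T=8, G+C=6 → Tm = 2(8)+4(6) = 40°C
Primer R: A+T=7, G+C=3 → Tm = 2(7)+4(3) = 26°C
40°C vs 26°C → primer F is higher.

Primer F, 40°C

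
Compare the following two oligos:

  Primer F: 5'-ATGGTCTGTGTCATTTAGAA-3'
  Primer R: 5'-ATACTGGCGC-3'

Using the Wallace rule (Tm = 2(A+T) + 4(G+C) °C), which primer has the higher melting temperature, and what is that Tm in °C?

Primer F: A+T=13, G+C=7 → Tm = 2(13)+4(7) = 54°C
Primer R: A+T=4, G+C=6 → Tm = 2(4)+4(6) = 32°C
54°C vs 32°C → primer F is higher.

Primer F, 54°C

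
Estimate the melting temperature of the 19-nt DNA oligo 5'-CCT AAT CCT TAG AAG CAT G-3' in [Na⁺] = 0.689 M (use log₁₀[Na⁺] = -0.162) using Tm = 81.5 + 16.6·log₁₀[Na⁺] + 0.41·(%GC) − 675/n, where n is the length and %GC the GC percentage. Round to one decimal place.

60.5°C

Length n = 19. Base counts: G=3, T=5, A=6, C=5
G+C = 8, so %GC = 8/19 × 100 = 42.105%
Salt term: 16.6 × (-0.162) = -2.689
GC term: 0.41 × 42.105 = 17.263; length term: −675/19 = −35.526
Tm = 81.5 + (-2.689) + 17.263 − 35.526 = 60.548 → 60.5°C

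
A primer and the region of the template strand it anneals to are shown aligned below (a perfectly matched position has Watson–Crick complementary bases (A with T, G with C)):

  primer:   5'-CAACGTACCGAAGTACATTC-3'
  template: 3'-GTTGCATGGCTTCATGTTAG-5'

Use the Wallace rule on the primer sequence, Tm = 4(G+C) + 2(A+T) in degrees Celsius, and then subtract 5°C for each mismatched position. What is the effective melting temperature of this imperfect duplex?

Primer base counts: A=7, T=4, G=3, C=6 → A+T=11, G+C=9
Perfect-match Tm = 2(11) + 4(9) = 22 + 36 = 58°C
Mismatches (positions where the bases are not complementary): 1 (at position 18)
Effective Tm = 58 − 1×5 = 58 − 5 = 53°C

53°C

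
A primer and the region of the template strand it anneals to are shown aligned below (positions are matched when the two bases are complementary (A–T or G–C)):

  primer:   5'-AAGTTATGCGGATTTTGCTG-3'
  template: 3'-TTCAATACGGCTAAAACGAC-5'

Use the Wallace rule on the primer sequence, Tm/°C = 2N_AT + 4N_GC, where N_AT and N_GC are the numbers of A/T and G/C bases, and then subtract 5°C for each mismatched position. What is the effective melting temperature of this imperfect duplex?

51°C

Primer base counts: A=4, T=8, G=6, C=2 → A+T=12, G+C=8
Perfect-match Tm = 2(12) + 4(8) = 24 + 32 = 56°C
Mismatches (positions where the bases are not complementary): 1 (at position 10)
Effective Tm = 56 − 1×5 = 56 − 5 = 51°C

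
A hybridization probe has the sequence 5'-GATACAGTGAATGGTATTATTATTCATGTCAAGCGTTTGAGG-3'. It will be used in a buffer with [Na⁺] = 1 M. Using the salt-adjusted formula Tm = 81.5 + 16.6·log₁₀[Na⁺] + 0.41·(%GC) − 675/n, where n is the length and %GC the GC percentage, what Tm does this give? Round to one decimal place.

Length n = 42. Counting bases: C=4, T=15, A=12, G=11
G+C = 15, so %GC = 15/42 × 100 = 35.714%
Salt term: 16.6 × (0) = 0
GC term: 0.41 × 35.714 = 14.643; length term: −675/42 = −16.071
Tm = 81.5 + (0) + 14.643 − 16.071 = 80.072 → 80.1°C

80.1°C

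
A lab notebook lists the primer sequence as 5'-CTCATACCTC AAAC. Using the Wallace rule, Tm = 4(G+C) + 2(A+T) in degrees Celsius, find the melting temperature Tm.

Base counts: T=3, C=6, G=0, A=5
AT pairs contribute 8, GC pairs contribute 6.
Tm = 4·6 + 2·8 = 24 + 16 = 40°C

40°C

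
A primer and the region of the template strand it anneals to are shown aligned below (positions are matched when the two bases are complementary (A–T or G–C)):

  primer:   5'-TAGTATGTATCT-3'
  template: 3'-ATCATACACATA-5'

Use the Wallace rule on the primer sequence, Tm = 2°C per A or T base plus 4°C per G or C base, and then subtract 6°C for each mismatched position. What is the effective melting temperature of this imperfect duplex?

Primer base counts: A=3, T=6, G=2, C=1 → A+T=9, G+C=3
Perfect-match Tm = 2(9) + 4(3) = 18 + 12 = 30°C
Mismatches (positions where the bases are not complementary): 2 (at positions 9, 11)
Effective Tm = 30 − 2×6 = 30 − 12 = 18°C

18°C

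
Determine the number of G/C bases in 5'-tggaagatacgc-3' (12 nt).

6

T=2, G=4, A=4, C=2
Total G or C: 4 + 2 = 6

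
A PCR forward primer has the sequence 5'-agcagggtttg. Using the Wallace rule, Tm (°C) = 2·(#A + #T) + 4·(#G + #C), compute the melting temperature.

Scanning the sequence gives T=3, C=1, A=2, G=5.
A+T = 5, G+C = 6
Tm = 4·6 + 2·5 = 24 + 10 = 34°C

34°C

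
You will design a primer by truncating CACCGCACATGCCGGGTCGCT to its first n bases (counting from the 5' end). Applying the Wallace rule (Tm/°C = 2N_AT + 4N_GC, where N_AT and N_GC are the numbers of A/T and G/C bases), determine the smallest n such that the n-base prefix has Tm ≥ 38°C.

n = 12

First 11 bases: CACCGCACATG → Tm = 36°C (< 38°C)
First 12 bases: CACCGCACATGC → Tm = 40°C (≥ 38°C)
Each additional base adds 2°C (A/T) or 4°C (G/C), so Tm is non-decreasing in n; n = 12 is the first length to reach 38°C.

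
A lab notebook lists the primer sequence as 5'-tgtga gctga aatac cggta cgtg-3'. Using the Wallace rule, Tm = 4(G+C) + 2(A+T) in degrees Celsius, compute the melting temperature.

G=8, T=6, A=6, C=4
So N_AT = 12 and N_GC = 12.
Tm = 2×12 + 4×12 = 72°C

72°C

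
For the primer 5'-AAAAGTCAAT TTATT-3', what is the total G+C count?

2

Base counts: G=1, C=1, A=7, T=6
G+C = 1 + 1 = 2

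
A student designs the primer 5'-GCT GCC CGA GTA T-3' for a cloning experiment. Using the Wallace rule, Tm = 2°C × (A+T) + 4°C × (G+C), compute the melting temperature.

Scanning the sequence gives G=4, T=3, A=2, C=4.
AT pairs contribute 5, GC pairs contribute 8.
Tm = 2×5 + 4×8 = 42°C

42°C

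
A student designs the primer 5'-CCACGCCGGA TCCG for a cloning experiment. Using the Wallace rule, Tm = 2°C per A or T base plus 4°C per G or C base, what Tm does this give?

50°C

Base counts: A=2, G=4, T=1, C=7
AT pairs contribute 3, GC pairs contribute 11.
Tm = 2×3 + 4×11 = 50°C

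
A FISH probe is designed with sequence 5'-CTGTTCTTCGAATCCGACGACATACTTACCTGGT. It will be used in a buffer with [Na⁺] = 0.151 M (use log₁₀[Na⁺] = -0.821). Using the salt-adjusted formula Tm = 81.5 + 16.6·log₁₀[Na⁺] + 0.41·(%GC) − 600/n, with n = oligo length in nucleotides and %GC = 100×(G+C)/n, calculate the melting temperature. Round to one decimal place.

69.5°C

Length n = 34. A=7, T=11, G=6, C=10
G+C = 16, so %GC = 16/34 × 100 = 47.059%
Salt term: 16.6 × (-0.821) = -13.629
GC term: 0.41 × 47.059 = 19.294; length term: −600/34 = −17.647
Tm = 81.5 + (-13.629) + 19.294 − 17.647 = 69.518 → 69.5°C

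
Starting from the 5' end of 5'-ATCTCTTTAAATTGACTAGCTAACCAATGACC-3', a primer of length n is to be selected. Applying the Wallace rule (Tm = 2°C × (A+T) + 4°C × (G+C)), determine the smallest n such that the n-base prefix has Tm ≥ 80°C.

n = 31

First 30 bases: ATCTCTTTAAATTGACTAGCTAACCAATGA → Tm = 78°C (< 80°C)
First 31 bases: ATCTCTTTAAATTGACTAGCTAACCAATGAC → Tm = 82°C (≥ 80°C)
Each additional base adds 2°C (A/T) or 4°C (G/C), so Tm is non-decreasing in n; n = 31 is the first length to reach 80°C.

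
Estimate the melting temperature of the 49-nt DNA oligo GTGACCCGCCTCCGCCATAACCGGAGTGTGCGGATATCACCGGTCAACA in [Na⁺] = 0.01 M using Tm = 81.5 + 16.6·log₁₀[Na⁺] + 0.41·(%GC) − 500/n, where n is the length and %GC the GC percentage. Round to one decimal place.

Length n = 49. Scanning the sequence gives T=8, C=17, G=13, A=11.
G+C = 30, so %GC = 30/49 × 100 = 61.224%
Salt term: 16.6 × (-2) = -33.2
GC term: 0.41 × 61.224 = 25.102; length term: −500/49 = −10.204
Tm = 81.5 + (-33.2) + 25.102 − 10.204 = 63.198 → 63.2°C

63.2°C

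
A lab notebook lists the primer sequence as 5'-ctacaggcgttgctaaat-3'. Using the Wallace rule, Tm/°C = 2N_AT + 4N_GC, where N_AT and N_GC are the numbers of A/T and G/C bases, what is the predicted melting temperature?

Scanning the sequence gives A=5, T=5, C=4, G=4.
A+T = 10, G+C = 8
Tm = 4·8 + 2·10 = 32 + 20 = 52°C

52°C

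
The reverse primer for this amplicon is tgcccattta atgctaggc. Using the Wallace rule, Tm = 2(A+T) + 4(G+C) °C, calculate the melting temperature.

T=6, C=5, G=4, A=4
A+T = 10, G+C = 9
Tm = 4·9 + 2·10 = 36 + 20 = 56°C

56°C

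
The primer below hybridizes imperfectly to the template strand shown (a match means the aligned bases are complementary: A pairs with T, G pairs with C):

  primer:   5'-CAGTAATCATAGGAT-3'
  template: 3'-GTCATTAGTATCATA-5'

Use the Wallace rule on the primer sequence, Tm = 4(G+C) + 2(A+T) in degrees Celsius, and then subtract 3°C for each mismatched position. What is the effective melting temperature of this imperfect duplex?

Primer base counts: A=6, T=4, G=3, C=2 → A+T=10, G+C=5
Perfect-match Tm = 2(10) + 4(5) = 20 + 20 = 40°C
Mismatches (positions where the bases are not complementary): 1 (at position 13)
Effective Tm = 40 − 1×3 = 40 − 3 = 37°C

37°C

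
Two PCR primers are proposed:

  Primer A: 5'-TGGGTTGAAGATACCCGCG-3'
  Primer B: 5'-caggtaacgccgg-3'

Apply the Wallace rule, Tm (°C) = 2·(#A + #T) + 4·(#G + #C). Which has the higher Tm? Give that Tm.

Primer A, 60°C

Primer A: A+T=8, G+C=11 → Tm = 2(8)+4(11) = 60°C
Primer B: A+T=4, G+C=9 → Tm = 2(4)+4(9) = 44°C
60°C vs 44°C → primer A is higher.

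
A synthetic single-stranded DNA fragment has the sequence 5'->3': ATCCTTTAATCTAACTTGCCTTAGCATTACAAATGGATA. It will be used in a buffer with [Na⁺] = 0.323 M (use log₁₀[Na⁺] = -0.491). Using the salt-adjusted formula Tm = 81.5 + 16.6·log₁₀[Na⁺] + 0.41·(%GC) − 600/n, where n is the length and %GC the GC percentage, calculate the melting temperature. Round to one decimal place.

70.6°C

Length n = 39. T=14, C=8, A=13, G=4
G+C = 12, so %GC = 12/39 × 100 = 30.769%
Salt term: 16.6 × (-0.491) = -8.151
GC term: 0.41 × 30.769 = 12.615; length term: −600/39 = −15.385
Tm = 81.5 + (-8.151) + 12.615 − 15.385 = 70.579 → 70.6°C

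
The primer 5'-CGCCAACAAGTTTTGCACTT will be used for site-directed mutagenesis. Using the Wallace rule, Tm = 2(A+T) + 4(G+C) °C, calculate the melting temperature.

Base counts: T=6, G=3, A=5, C=6
A+T = 11, G+C = 9
Tm = 2×11 + 4×9 = 58°C

58°C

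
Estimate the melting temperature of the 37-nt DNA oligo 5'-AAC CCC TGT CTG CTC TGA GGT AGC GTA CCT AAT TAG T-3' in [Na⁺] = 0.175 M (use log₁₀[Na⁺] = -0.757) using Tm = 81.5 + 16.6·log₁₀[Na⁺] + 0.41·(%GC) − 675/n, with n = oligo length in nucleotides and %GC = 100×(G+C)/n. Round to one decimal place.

Length n = 37. A=8, T=11, C=10, G=8
G+C = 18, so %GC = 18/37 × 100 = 48.649%
Salt term: 16.6 × (-0.757) = -12.566
GC term: 0.41 × 48.649 = 19.946; length term: −675/37 = −18.243
Tm = 81.5 + (-12.566) + 19.946 − 18.243 = 70.637 → 70.6°C

70.6°C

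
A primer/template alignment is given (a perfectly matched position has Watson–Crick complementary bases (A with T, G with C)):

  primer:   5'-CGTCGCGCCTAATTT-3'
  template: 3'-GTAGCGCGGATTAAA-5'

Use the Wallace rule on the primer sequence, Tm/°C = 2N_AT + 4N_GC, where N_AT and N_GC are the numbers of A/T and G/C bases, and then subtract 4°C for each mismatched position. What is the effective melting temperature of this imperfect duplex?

Primer base counts: A=2, T=5, G=3, C=5 → A+T=7, G+C=8
Perfect-match Tm = 2(7) + 4(8) = 14 + 32 = 46°C
Mismatches (positions where the bases are not complementary): 1 (at position 2)
Effective Tm = 46 − 1×4 = 46 − 4 = 42°C

42°C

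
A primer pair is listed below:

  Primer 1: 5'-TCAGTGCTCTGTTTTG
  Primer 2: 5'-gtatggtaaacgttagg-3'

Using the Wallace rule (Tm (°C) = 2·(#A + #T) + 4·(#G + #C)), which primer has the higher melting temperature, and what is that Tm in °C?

Primer 2, 48°C

Primer 1: A+T=9, G+C=7 → Tm = 2(9)+4(7) = 46°C
Primer 2: A+T=10, G+C=7 → Tm = 2(10)+4(7) = 48°C
46°C vs 48°C → primer 2 is higher.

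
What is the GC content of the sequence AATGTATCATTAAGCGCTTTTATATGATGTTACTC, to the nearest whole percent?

A=10, T=15, C=5, G=5
G+C = 5 + 5 = 10 out of 35 bases
%GC = 10/35 × 100 = 28.57% ≈ 29%

29%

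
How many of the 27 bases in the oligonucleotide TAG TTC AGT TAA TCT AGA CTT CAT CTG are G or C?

9

G=4, C=5, T=11, A=7
Total G or C: 4 + 5 = 9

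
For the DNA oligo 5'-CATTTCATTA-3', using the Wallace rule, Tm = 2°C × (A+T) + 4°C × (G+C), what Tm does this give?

Base counts: T=5, G=0, C=2, A=3
A+T = 8, G+C = 2
Tm = 4·2 + 2·8 = 8 + 16 = 24°C

24°C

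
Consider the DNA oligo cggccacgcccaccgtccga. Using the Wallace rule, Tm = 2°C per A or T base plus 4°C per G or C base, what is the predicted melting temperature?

72°C

Scanning the sequence gives A=3, T=1, G=5, C=11.
A+T = 4, G+C = 16
Tm = 4·16 + 2·4 = 64 + 8 = 72°C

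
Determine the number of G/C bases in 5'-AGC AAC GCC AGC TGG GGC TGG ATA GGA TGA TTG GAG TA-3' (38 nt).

T=7, G=15, A=10, C=6
Total G or C: 15 + 6 = 21

21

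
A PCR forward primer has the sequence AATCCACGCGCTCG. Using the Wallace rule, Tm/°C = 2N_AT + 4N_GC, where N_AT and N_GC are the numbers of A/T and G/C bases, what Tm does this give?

T=2, C=6, G=3, A=3
So N_AT = 5 and N_GC = 9.
Tm = 2×5 + 4×9 = 46°C

46°C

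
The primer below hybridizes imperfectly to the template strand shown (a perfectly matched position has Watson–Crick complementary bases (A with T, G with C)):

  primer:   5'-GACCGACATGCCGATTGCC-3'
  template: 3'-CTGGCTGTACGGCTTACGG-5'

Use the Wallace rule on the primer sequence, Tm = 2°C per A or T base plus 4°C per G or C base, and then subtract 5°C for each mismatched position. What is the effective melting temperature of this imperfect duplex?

Primer base counts: A=4, T=3, G=5, C=7 → A+T=7, G+C=12
Perfect-match Tm = 2(7) + 4(12) = 14 + 48 = 62°C
Mismatches (positions where the bases are not complementary): 1 (at position 15)
Effective Tm = 62 − 1×5 = 62 − 5 = 57°C

57°C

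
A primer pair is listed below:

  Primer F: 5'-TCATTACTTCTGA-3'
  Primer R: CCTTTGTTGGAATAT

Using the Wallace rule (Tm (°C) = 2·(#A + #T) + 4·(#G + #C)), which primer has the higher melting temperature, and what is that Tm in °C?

Primer F: A+T=9, G+C=4 → Tm = 2(9)+4(4) = 34°C
Primer R: A+T=10, G+C=5 → Tm = 2(10)+4(5) = 40°C
34°C vs 40°C → primer R is higher.

Primer R, 40°C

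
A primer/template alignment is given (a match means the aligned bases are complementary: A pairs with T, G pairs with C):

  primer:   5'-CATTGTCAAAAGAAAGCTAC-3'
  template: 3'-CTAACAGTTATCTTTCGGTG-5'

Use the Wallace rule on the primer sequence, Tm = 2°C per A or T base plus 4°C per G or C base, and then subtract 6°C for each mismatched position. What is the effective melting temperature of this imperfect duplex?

Primer base counts: A=9, T=4, G=3, C=4 → A+T=13, G+C=7
Perfect-match Tm = 2(13) + 4(7) = 26 + 28 = 54°C
Mismatches (positions where the bases are not complementary): 3 (at positions 1, 10, 18)
Effective Tm = 54 − 3×6 = 54 − 18 = 36°C

36°C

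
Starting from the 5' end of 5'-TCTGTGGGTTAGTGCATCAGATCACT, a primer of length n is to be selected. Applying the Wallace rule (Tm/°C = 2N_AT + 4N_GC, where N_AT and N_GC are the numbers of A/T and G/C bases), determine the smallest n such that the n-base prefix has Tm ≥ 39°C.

n = 14

First 13 bases: TCTGTGGGTTAGT → Tm = 38°C (< 39°C)
First 14 bases: TCTGTGGGTTAGTG → Tm = 42°C (≥ 39°C)
Since every base adds ≥2°C, Tm only increases with n, so the threshold is first crossed at n = 14.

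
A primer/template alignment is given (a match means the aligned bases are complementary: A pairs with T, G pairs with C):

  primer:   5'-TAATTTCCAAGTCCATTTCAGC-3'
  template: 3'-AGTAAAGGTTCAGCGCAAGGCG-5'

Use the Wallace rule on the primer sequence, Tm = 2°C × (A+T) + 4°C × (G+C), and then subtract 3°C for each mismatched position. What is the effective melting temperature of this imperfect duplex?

Primer base counts: A=6, T=8, G=2, C=6 → A+T=14, G+C=8
Perfect-match Tm = 2(14) + 4(8) = 28 + 32 = 60°C
Mismatches (positions where the bases are not complementary): 5 (at positions 2, 14, 15, 16, 20)
Effective Tm = 60 − 5×3 = 60 − 15 = 45°C

45°C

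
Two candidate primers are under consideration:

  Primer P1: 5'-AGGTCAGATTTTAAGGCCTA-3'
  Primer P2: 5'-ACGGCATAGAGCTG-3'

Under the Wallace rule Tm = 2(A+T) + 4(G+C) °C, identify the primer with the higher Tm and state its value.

Primer P1, 56°C

Primer P1: A+T=12, G+C=8 → Tm = 2(12)+4(8) = 56°C
Primer P2: A+T=6, G+C=8 → Tm = 2(6)+4(8) = 44°C
56°C vs 44°C → primer P1 is higher.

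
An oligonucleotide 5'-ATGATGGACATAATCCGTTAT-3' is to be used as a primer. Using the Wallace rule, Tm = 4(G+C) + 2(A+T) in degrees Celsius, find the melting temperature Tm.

G=4, A=7, T=7, C=3
AT pairs contribute 14, GC pairs contribute 7.
Tm = 2(14) + 4(7) = 28 + 28 = 56°C

56°C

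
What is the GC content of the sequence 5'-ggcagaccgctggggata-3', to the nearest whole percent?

67%

Base counts: G=8, T=2, C=4, A=4
G+C = 8 + 4 = 12 out of 18 bases
%GC = 12/18 × 100 = 66.67% ≈ 67%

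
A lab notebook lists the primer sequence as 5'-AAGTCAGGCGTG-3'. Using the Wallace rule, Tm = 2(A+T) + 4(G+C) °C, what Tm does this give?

38°C

Scanning the sequence gives A=3, C=2, T=2, G=5.
AT pairs contribute 5, GC pairs contribute 7.
Tm = 2×5 + 4×7 = 38°C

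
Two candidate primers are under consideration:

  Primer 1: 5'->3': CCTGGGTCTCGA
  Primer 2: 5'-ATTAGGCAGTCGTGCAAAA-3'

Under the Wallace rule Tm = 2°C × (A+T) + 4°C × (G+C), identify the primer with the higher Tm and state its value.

Primer 1: A+T=4, G+C=8 → Tm = 2(4)+4(8) = 40°C
Primer 2: A+T=11, G+C=8 → Tm = 2(11)+4(8) = 54°C
40°C vs 54°C → primer 2 is higher.

Primer 2, 54°C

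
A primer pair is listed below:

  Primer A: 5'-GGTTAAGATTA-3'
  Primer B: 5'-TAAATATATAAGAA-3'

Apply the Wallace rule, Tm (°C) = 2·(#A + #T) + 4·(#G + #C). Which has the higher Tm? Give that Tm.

Primer A: A+T=8, G+C=3 → Tm = 2(8)+4(3) = 28°C
Primer B: A+T=13, G+C=1 → Tm = 2(13)+4(1) = 30°C
28°C vs 30°C → primer B is higher.

Primer B, 30°C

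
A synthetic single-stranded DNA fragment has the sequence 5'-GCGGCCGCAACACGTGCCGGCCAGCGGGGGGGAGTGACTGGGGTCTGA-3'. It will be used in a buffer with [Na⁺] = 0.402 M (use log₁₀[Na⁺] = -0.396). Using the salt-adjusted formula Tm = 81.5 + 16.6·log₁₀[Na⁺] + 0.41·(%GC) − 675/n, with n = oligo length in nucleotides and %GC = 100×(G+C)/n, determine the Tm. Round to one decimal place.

91.6°C

Length n = 48. G=23, C=13, A=7, T=5
G+C = 36, so %GC = 36/48 × 100 = 75%
Salt term: 16.6 × (-0.396) = -6.574
GC term: 0.41 × 75 = 30.75; length term: −675/48 = −14.062
Tm = 81.5 + (-6.574) + 30.75 − 14.062 = 91.614 → 91.6°C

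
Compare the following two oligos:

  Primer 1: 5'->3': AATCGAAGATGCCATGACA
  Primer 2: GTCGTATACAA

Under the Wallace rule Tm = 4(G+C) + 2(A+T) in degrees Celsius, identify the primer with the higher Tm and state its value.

Primer 1, 54°C

Primer 1: A+T=11, G+C=8 → Tm = 2(11)+4(8) = 54°C
Primer 2: A+T=7, G+C=4 → Tm = 2(7)+4(4) = 30°C
54°C vs 30°C → primer 1 is higher.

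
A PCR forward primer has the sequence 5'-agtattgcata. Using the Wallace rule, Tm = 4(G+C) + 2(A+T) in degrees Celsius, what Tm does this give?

Scanning the sequence gives G=2, C=1, T=4, A=4.
So N_AT = 8 and N_GC = 3.
Tm = 2×8 + 4×3 = 28°C

28°C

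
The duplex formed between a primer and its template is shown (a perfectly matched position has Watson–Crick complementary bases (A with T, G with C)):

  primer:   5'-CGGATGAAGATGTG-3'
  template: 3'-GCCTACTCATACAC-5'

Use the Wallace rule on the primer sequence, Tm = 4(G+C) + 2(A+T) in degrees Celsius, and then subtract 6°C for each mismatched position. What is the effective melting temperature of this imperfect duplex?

Primer base counts: A=4, T=3, G=6, C=1 → A+T=7, G+C=7
Perfect-match Tm = 2(7) + 4(7) = 14 + 28 = 42°C
Mismatches (positions where the bases are not complementary): 2 (at positions 8, 9)
Effective Tm = 42 − 2×6 = 42 − 12 = 30°C

30°C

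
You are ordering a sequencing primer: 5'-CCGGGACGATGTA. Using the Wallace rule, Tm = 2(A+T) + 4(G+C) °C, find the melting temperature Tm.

42°C

Base counts: G=5, A=3, T=2, C=3
So N_AT = 5 and N_GC = 8.
Tm = 2(5) + 4(8) = 10 + 32 = 42°C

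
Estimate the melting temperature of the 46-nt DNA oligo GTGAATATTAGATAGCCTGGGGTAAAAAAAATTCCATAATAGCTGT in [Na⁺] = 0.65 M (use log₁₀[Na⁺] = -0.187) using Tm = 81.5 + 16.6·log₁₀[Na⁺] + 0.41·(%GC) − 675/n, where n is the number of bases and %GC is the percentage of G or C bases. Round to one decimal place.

Length n = 46. Scanning the sequence gives C=5, G=10, T=13, A=18.
G+C = 15, so %GC = 15/46 × 100 = 32.609%
Salt term: 16.6 × (-0.187) = -3.104
GC term: 0.41 × 32.609 = 13.37; length term: −675/46 = −14.674
Tm = 81.5 + (-3.104) + 13.37 − 14.674 = 77.092 → 77.1°C

77.1°C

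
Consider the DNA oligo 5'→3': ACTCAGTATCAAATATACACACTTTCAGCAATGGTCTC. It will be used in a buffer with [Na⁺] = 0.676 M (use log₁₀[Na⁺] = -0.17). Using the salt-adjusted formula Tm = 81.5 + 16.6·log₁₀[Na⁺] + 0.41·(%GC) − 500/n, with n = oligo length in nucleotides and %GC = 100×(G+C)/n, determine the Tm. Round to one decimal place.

Length n = 38. Counting bases: C=10, T=11, G=4, A=13
G+C = 14, so %GC = 14/38 × 100 = 36.842%
Salt term: 16.6 × (-0.17) = -2.822
GC term: 0.41 × 36.842 = 15.105; length term: −500/38 = −13.158
Tm = 81.5 + (-2.822) + 15.105 − 13.158 = 80.625 → 80.6°C

80.6°C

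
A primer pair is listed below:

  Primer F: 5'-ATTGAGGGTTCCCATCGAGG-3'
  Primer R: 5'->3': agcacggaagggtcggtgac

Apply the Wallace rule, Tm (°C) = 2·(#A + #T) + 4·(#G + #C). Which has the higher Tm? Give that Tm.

Primer R, 66°C

Primer F: A+T=9, G+C=11 → Tm = 2(9)+4(11) = 62°C
Primer R: A+T=7, G+C=13 → Tm = 2(7)+4(13) = 66°C
62°C vs 66°C → primer R is higher.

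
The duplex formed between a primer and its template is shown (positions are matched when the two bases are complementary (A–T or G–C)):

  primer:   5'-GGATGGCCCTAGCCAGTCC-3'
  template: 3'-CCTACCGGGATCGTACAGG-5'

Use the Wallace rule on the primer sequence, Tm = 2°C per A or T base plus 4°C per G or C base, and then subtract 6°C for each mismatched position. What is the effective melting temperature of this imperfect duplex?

52°C

Primer base counts: A=3, T=3, G=6, C=7 → A+T=6, G+C=13
Perfect-match Tm = 2(6) + 4(13) = 12 + 52 = 64°C
Mismatches (positions where the bases are not complementary): 2 (at positions 14, 15)
Effective Tm = 64 − 2×6 = 64 − 12 = 52°C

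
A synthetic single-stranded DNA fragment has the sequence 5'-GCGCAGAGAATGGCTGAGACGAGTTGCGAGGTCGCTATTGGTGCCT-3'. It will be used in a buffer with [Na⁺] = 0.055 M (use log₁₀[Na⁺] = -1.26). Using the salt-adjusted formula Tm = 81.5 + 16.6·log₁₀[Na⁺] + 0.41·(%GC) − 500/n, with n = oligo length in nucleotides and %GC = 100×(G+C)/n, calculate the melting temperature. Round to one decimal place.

Length n = 46. Counting bases: A=9, G=18, C=9, T=10
G+C = 27, so %GC = 27/46 × 100 = 58.696%
Salt term: 16.6 × (-1.26) = -20.916
GC term: 0.41 × 58.696 = 24.065; length term: −500/46 = −10.87
Tm = 81.5 + (-20.916) + 24.065 − 10.87 = 73.779 → 73.8°C

73.8°C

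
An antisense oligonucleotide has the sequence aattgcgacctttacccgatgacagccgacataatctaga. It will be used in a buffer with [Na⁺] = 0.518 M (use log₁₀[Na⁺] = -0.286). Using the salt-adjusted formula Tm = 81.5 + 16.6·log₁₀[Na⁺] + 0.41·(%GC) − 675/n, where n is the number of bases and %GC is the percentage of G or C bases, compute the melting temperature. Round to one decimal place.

78.3°C

Length n = 40. Counting bases: T=9, C=11, A=13, G=7
G+C = 18, so %GC = 18/40 × 100 = 45%
Salt term: 16.6 × (-0.286) = -4.748
GC term: 0.41 × 45 = 18.45; length term: −675/40 = −16.875
Tm = 81.5 + (-4.748) + 18.45 − 16.875 = 78.327 → 78.3°C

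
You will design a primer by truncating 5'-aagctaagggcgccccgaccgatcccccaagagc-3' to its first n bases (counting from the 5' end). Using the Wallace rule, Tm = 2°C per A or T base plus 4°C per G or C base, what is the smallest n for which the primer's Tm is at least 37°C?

First 11 bases: AAGCTAAGGGC → Tm = 34°C (< 37°C)
First 12 bases: AAGCTAAGGGCG → Tm = 38°C (≥ 37°C)
Since every base adds ≥2°C, Tm only increases with n, so the threshold is first crossed at n = 12.

n = 12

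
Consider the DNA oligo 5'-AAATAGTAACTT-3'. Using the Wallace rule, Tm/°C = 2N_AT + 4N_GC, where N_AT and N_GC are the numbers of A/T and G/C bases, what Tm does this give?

28°C

Counting bases: T=4, G=1, A=6, C=1
A+T = 10, G+C = 2
Tm = 4·2 + 2·10 = 8 + 20 = 28°C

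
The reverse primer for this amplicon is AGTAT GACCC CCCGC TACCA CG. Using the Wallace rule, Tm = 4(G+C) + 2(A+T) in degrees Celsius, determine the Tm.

G=4, C=10, T=3, A=5
AT pairs contribute 8, GC pairs contribute 14.
Tm = 2×8 + 4×14 = 72°C

72°C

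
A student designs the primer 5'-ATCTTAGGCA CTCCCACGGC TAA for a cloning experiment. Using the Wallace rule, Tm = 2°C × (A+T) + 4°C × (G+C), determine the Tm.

70°C

Counting bases: C=8, A=6, T=5, G=4
A+T = 11, G+C = 12
Tm = 2×11 + 4×12 = 70°C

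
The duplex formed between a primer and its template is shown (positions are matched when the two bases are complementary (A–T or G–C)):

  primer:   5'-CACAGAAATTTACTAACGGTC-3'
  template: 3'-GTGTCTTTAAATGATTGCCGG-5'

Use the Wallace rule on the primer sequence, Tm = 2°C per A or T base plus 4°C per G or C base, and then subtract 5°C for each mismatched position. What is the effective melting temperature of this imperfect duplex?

53°C

Primer base counts: A=8, T=5, G=3, C=5 → A+T=13, G+C=8
Perfect-match Tm = 2(13) + 4(8) = 26 + 32 = 58°C
Mismatches (positions where the bases are not complementary): 1 (at position 20)
Effective Tm = 58 − 1×5 = 58 − 5 = 53°C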